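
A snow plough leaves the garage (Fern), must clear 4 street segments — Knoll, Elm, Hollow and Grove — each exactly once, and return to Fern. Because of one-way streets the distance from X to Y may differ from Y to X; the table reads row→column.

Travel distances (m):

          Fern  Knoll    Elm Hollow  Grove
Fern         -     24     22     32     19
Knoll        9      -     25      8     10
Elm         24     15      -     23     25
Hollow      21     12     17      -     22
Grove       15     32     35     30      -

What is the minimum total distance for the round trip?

Minimum total distance: 82 m.

Fern → Knoll → Elm → Hollow → Grove → Fern: 24+25+23+22+15 = 109
Fern → Knoll → Elm → Grove → Hollow → Fern: 24+25+25+30+21 = 125
Fern → Knoll → Hollow → Elm → Grove → Fern: 24+8+17+25+15 = 89
Fern → Knoll → Hollow → Grove → Elm → Fern: 24+8+22+35+24 = 113
Fern → Knoll → Grove → Elm → Hollow → Fern: 24+10+35+23+21 = 113
Fern → Knoll → Grove → Hollow → Elm → Fern: 24+10+30+17+24 = 105
Fern → Elm → Knoll → Hollow → Grove → Fern: 22+15+8+22+15 = 82
Fern → Elm → Knoll → Grove → Hollow → Fern: 22+15+10+30+21 = 98
Fern → Elm → Hollow → Knoll → Grove → Fern: 22+23+12+10+15 = 82
Fern → Elm → Hollow → Grove → Knoll → Fern: 22+23+22+32+9 = 108
Fern → Elm → Grove → Knoll → Hollow → Fern: 22+25+32+8+21 = 108
Fern → Elm → Grove → Hollow → Knoll → Fern: 22+25+30+12+9 = 98
Fern → Hollow → Knoll → Elm → Grove → Fern: 32+12+25+25+15 = 109
Fern → Hollow → Knoll → Grove → Elm → Fern: 32+12+10+35+24 = 113
… (10 more)
The minimum is 82.
One optimal route: Fern → Elm → Knoll → Hollow → Grove → Fern.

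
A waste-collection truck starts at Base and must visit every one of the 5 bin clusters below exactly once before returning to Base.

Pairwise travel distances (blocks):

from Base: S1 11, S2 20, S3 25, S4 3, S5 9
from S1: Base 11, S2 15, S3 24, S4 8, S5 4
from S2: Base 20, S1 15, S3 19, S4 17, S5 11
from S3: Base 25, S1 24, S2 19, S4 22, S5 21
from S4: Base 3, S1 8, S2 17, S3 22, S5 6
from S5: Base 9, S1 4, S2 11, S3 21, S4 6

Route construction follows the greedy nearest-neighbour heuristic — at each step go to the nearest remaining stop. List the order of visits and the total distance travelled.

From Base: distances to unvisited — S4=3, S5=9, S1=11, S2=20, S3=25. Nearest is S4 (3).
From S4: distances to unvisited — S5=6, S1=8, S2=17, S3=22. Nearest is S5 (6).
From S5: distances to unvisited — S1=4, S2=11, S3=21. Nearest is S1 (4).
From S1: distances to unvisited — S2=15, S3=24. Nearest is S2 (15).
From S2: distances to unvisited — S3=19. Nearest is S3 (19).
Return S3→Base: 25.
Total = 3 + 6 + 4 + 15 + 19 + 25 = 72.

Nearest-neighbour total = 72 blocks; route Base → S4 → S5 → S1 → S2 → S3 → Base.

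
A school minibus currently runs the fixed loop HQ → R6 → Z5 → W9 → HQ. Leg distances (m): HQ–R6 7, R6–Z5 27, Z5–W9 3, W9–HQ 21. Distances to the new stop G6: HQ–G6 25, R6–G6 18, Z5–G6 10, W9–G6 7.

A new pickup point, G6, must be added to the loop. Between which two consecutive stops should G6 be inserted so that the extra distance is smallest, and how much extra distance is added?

+1 m — insert G6 between R6 and Z5.

Insertion cost between consecutive stops i–j is d(i,G6) + d(G6,j) − d(i,j):
  between HQ and R6: 25 + 18 − 7 = 36
  between R6 and Z5: 18 + 10 − 27 = 1
  between Z5 and W9: 10 + 7 − 3 = 14
  between W9 and HQ: 7 + 25 − 21 = 11
Cheapest insertion is between R6 and Z5, adding 1.
New total = 58 + 1 = 59.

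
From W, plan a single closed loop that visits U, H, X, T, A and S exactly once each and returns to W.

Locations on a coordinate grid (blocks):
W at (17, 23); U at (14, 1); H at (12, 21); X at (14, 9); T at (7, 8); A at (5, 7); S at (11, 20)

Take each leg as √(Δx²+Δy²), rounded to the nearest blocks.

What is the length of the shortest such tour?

54 blocks — the shortest possible round trip.

There are 360 distinct closed tours to check (reversals are equivalent).
W-U-H-X-T-A-S-W: 22+20+12+7+2+14+7 = 84
W-U-H-X-T-S-A-W: 22+20+12+7+13+14+20 = 108
W-U-H-X-A-T-S-W: 22+20+12+9+2+13+7 = 85
W-U-H-X-A-S-T-W: 22+20+12+9+14+13+18 = 108
W-U-H-X-S-T-A-W: 22+20+12+11+13+2+20 = 100
W-U-H-X-S-A-T-W: 22+20+12+11+14+2+18 = 99
W-U-H-T-X-A-S-W: 22+20+14+7+9+14+7 = 93
W-U-H-T-X-S-A-W: 22+20+14+7+11+14+20 = 108
… (352 more)
W-H-S-T-A-U-X-W: 5+1+13+2+11+8+14 = 54  ← best
The minimum is 54.
One optimal route: W → H → S → T → A → U → X → W (or its reverse).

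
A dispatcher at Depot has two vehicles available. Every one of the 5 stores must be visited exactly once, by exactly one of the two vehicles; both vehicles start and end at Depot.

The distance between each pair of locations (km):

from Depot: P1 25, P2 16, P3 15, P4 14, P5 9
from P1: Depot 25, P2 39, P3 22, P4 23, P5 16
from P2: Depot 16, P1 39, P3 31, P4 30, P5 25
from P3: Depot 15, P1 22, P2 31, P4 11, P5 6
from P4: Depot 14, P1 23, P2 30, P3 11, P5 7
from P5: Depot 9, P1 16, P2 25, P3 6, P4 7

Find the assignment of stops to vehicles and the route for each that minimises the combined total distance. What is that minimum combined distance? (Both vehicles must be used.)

Minimum combined distance: 104 km.

Check every non-empty split of the stops between the two vehicles; for each half take its own optimal tour:
  {P1} + {P2, P3, P4, P5}: 50 + 72 = 122
  {P2} + {P1, P3, P4, P5}: 32 + 72 = 104
  {P1, P2} + {P3, P4, P5}: 80 + 40 = 120
  {P3} + {P1, P2, P4, P5}: 30 + 92 = 122
  {P1, P3} + {P2, P4, P5}: 62 + 62 = 124
  {P2, P3} + {P1, P4, P5}: 62 + 62 = 124
  … (15 splits in total)
Best: vehicle 1 Depot → P2 → Depot = 32; vehicle 2 Depot → P1 → P5 → P3 → P4 → Depot = 72; combined 104.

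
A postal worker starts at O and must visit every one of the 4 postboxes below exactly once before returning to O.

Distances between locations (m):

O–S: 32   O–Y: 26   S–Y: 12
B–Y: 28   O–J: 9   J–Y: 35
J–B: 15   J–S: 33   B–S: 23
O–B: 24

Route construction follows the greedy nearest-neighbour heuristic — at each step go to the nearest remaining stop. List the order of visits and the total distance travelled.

Total distance 85 m via the nearest-neighbour route O → J → B → S → Y → O.

From O: distances to unvisited — J=9, B=24, Y=26, S=32. Nearest is J (9).
From J: distances to unvisited — B=15, S=33, Y=35. Nearest is B (15).
From B: distances to unvisited — S=23, Y=28. Nearest is S (23).
From S: distances to unvisited — Y=12. Nearest is Y (12).
Return Y→O: 26.
Total = 9 + 15 + 23 + 12 + 26 = 85.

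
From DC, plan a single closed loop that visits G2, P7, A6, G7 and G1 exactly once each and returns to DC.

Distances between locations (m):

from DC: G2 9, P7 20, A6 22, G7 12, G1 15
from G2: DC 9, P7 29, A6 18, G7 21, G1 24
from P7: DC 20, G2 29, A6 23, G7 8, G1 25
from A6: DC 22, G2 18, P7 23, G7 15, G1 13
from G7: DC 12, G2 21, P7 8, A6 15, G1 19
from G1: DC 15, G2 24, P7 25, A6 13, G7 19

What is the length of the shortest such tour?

Shortest round trip = 85 m.

There are 60 distinct closed tours to check (reversals are equivalent).
DC-G2-P7-A6-G7-G1-DC: 9+29+23+15+19+15 = 110
DC-G2-P7-A6-G1-G7-DC: 9+29+23+13+19+12 = 105
DC-G2-P7-G7-A6-G1-DC: 9+29+8+15+13+15 = 89
DC-G2-P7-G7-G1-A6-DC: 9+29+8+19+13+22 = 100
DC-G2-P7-G1-A6-G7-DC: 9+29+25+13+15+12 = 103
DC-G2-P7-G1-G7-A6-DC: 9+29+25+19+15+22 = 119
DC-G2-A6-P7-G7-G1-DC: 9+18+23+8+19+15 = 92
DC-G2-A6-P7-G1-G7-DC: 9+18+23+25+19+12 = 106
DC-G2-A6-G7-P7-G1-DC: 9+18+15+8+25+15 = 90
DC-G2-A6-G7-G1-P7-DC: 9+18+15+19+25+20 = 106
DC-G2-A6-G1-P7-G7-DC: 9+18+13+25+8+12 = 85
DC-G2-A6-G1-G7-P7-DC: 9+18+13+19+8+20 = 87
DC-G2-G7-P7-A6-G1-DC: 9+21+8+23+13+15 = 89
DC-G2-G7-P7-G1-A6-DC: 9+21+8+25+13+22 = 98
… (46 more)
The minimum is 85.
One optimal route: DC → G2 → A6 → G1 → P7 → G7 → DC (or its reverse).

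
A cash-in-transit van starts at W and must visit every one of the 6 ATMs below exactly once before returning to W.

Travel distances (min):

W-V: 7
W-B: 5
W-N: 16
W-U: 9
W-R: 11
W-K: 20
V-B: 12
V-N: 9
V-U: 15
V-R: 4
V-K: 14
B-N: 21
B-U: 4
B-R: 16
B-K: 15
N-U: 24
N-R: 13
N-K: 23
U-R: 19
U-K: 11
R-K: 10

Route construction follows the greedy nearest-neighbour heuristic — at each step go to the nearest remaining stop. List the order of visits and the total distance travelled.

At W the remaining stops are B 5, V 7, U 9, R 11, N 16, K 20; go to B.
At B the remaining stops are U 4, V 12, K 15, R 16, N 21; go to U.
At U the remaining stops are K 11, V 15, R 19, N 24; go to K.
At K the remaining stops are R 10, V 14, N 23; go to R.
At R the remaining stops are V 4, N 13; go to V.
At V the remaining stops are N 9; go to N.
Return N→W: 16.
Total = 5 + 4 + 11 + 10 + 4 + 9 + 16 = 59.

Nearest-neighbour total = 59 min; route W → B → U → K → R → V → N → W.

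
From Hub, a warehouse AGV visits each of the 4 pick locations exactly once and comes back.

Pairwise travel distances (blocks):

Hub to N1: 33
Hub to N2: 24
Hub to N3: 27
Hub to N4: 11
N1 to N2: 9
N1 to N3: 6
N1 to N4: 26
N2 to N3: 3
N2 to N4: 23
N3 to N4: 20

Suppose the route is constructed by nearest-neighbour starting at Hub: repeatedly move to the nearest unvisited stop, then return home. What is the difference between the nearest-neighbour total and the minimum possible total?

Hub: N4=11, N2=24, N3=27, N1=33 ⇒ N4
N4: N3=20, N2=23, N1=26 ⇒ N3
N3: N2=3, N1=6 ⇒ N2
N2: N1=9 ⇒ N1
NN route Hub → N4 → N3 → N2 → N1 → Hub costs 76.
Optimal: Hub → N2 → N1 → N3 → N4 → Hub costs 70 (by enumerating all 12 distinct tours).
Excess = 76 − 70 = 6.

Excess over optimum: 6 blocks.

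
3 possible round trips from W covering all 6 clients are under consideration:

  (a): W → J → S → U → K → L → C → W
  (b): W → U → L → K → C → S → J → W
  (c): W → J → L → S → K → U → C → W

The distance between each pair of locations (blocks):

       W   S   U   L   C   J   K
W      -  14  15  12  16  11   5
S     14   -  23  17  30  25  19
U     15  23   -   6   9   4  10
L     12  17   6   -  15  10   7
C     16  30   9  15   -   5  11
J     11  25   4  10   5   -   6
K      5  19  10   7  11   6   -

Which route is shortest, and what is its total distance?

(a): 11 + 25 + 23 + 10 + 7 + 15 + 16 = 107
(b): 15 + 6 + 7 + 11 + 30 + 25 + 11 = 105
(c): 11 + 10 + 17 + 19 + 10 + 9 + 16 = 92

Shortest is (c), total 92 blocks.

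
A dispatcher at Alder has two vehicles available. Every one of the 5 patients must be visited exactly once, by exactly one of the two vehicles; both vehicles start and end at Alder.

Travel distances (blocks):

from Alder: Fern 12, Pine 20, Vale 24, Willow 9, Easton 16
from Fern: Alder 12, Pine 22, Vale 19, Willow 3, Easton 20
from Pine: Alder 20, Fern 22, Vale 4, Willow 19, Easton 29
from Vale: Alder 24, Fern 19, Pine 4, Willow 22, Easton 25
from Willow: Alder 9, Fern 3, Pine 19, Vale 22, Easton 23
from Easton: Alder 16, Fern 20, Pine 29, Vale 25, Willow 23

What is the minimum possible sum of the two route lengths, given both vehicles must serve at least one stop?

Minimum combined distance: 87 blocks.

There are 2^4 − 1 = 15 ways to divide the 5 stops into two non-empty groups. For each, the best each vehicle can do is its own shortest tour through its group:
  {Fern} + {Pine, Vale, Willow, Easton}: 24 + 73 = 97
  {Pine} + {Fern, Vale, Willow, Easton}: 40 + 72 = 112
  {Fern, Pine} + {Vale, Willow, Easton}: 54 + 72 = 126
  {Vale} + {Fern, Pine, Willow, Easton}: 48 + 78 = 126
  {Fern, Vale} + {Pine, Willow, Easton}: 55 + 73 = 128
  {Pine, Vale} + {Fern, Willow, Easton}: 48 + 48 = 96
  … (15 splits in total)
  {Fern, Pine, Vale, Willow} + {Easton}: 55 + 32 = 87  ← best
Best: vehicle 1 Alder → Pine → Vale → Fern → Willow → Alder = 55; vehicle 2 Alder → Easton → Alder = 32; combined 87.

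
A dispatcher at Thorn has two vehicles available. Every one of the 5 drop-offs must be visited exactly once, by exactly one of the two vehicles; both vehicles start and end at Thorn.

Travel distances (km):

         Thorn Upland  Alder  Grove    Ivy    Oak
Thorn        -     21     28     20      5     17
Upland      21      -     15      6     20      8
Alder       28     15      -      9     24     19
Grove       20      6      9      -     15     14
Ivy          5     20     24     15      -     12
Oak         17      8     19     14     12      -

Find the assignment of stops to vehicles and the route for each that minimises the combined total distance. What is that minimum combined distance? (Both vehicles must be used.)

78 km — the smallest possible combined total.

Try each way of splitting the stops between the two vehicles (each non-empty) and, for each split, find the best tour for each vehicle:
  {Upland} + {Alder, Grove, Ivy, Oak}: 42 + 65 = 107
  {Alder} + {Upland, Grove, Ivy, Oak}: 56 + 51 = 107
  {Upland, Alder} + {Grove, Ivy, Oak}: 64 + 51 = 115
  {Grove} + {Upland, Alder, Ivy, Oak}: 40 + 68 = 108
  {Upland, Grove} + {Alder, Ivy, Oak}: 47 + 64 = 111
  {Alder, Grove} + {Upland, Ivy, Oak}: 57 + 46 = 103
  … (15 splits in total)
  {Ivy} + {Upland, Alder, Grove, Oak}: 10 + 68 = 78  ← best
Best: vehicle 1 Thorn → Ivy → Thorn = 10; vehicle 2 Thorn → Alder → Grove → Upland → Oak → Thorn = 68; combined 78.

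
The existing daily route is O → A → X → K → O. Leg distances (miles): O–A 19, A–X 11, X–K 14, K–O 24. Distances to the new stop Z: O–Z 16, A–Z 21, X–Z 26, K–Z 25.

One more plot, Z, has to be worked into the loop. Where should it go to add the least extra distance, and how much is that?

+17 miles — insert Z between K and O.

Insertion cost between consecutive stops i–j is d(i,Z) + d(Z,j) − d(i,j):
  between O and A: 16 + 21 − 19 = 18
  between A and X: 21 + 26 − 11 = 36
  between X and K: 26 + 25 − 14 = 37
  between K and O: 25 + 16 − 24 = 17
Cheapest insertion is between K and O, adding 17.
New total = 68 + 17 = 85.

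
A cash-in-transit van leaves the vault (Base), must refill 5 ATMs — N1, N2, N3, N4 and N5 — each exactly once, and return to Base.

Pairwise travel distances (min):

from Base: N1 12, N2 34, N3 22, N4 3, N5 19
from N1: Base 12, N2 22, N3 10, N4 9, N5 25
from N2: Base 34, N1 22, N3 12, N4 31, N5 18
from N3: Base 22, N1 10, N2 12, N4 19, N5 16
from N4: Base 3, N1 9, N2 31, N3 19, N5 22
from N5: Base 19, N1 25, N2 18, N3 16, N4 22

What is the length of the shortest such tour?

Base - N1 - N2 - N3 - N4 - N5 - Base: 12+22+12+19+22+19 = 106
Base - N1 - N2 - N3 - N5 - N4 - Base: 12+22+12+16+22+3 = 87
Base - N1 - N2 - N4 - N3 - N5 - Base: 12+22+31+19+16+19 = 119
Base - N1 - N2 - N4 - N5 - N3 - Base: 12+22+31+22+16+22 = 125
Base - N1 - N2 - N5 - N3 - N4 - Base: 12+22+18+16+19+3 = 90
Base - N1 - N2 - N5 - N4 - N3 - Base: 12+22+18+22+19+22 = 115
Base - N1 - N3 - N2 - N4 - N5 - Base: 12+10+12+31+22+19 = 106
Base - N1 - N3 - N2 - N5 - N4 - Base: 12+10+12+18+22+3 = 77
Base - N1 - N3 - N4 - N2 - N5 - Base: 12+10+19+31+18+19 = 109
Base - N1 - N3 - N4 - N5 - N2 - Base: 12+10+19+22+18+34 = 115
Base - N1 - N3 - N5 - N2 - N4 - Base: 12+10+16+18+31+3 = 90
Base - N1 - N3 - N5 - N4 - N2 - Base: 12+10+16+22+31+34 = 125
Base - N1 - N4 - N2 - N3 - N5 - Base: 12+9+31+12+16+19 = 99
Base - N1 - N4 - N2 - N5 - N3 - Base: 12+9+31+18+16+22 = 108
… (46 more)
Base - N4 - N1 - N3 - N2 - N5 - Base: 3+9+10+12+18+19 = 71  ← best
The minimum is 71.
One optimal route: Base → N4 → N1 → N3 → N2 → N5 → Base (or its reverse).

Minimum total distance: 71 min.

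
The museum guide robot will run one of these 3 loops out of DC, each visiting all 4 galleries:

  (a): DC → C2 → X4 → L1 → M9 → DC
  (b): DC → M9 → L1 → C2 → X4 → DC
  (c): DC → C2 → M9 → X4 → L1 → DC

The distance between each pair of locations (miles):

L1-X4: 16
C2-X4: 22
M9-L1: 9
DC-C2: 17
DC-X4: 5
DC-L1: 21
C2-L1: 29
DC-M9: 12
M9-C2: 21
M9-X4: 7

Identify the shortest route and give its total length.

Shortest is (a), total 76 miles.

(a): 17 + 22 + 16 + 9 + 12 = 76
(b): 12 + 9 + 29 + 22 + 5 = 77
(c): 17 + 21 + 7 + 16 + 21 = 82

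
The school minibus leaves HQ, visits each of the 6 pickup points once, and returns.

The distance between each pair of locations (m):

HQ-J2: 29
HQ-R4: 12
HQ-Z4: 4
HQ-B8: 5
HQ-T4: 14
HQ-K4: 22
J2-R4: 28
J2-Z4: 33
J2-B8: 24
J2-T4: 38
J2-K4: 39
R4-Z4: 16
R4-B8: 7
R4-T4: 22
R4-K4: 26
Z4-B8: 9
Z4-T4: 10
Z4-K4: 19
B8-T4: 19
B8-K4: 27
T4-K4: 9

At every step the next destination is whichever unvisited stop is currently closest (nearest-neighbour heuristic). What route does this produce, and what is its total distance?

HQ → [Z4:4 / B8:5 / R4:12 / T4:14 / K4:22 / J2:29] → Z4 (4)
Z4 → [B8:9 / T4:10 / R4:16 / K4:19 / J2:33] → B8 (9)
B8 → [R4:7 / T4:19 / J2:24 / K4:27] → R4 (7)
R4 → [T4:22 / K4:26 / J2:28] → T4 (22)
T4 → [K4:9 / J2:38] → K4 (9)
K4 → [J2:39] → J2 (39)
Return J2→HQ: 29.
Total = 4 + 9 + 7 + 22 + 9 + 39 + 29 = 119.

Total distance 119 m via the nearest-neighbour route HQ → Z4 → B8 → R4 → T4 → K4 → J2 → HQ.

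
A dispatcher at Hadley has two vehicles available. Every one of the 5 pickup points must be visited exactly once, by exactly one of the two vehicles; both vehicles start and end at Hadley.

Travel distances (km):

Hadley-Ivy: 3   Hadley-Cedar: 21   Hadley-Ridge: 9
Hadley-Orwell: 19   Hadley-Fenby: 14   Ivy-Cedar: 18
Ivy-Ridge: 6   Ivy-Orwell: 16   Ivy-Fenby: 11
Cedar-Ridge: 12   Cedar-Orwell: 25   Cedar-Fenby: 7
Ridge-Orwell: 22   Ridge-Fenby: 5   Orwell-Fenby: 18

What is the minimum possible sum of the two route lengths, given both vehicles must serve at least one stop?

Try each way of splitting the stops between the two vehicles (each non-empty) and, for each split, find the best tour for each vehicle:
  {Ivy} + {Cedar, Ridge, Orwell, Fenby}: 6 + 65 = 71
  {Cedar} + {Ivy, Ridge, Orwell, Fenby}: 42 + 51 = 93
  {Ivy, Cedar} + {Ridge, Orwell, Fenby}: 42 + 51 = 93
  {Ridge} + {Ivy, Cedar, Orwell, Fenby}: 18 + 65 = 83
  {Ivy, Ridge} + {Cedar, Orwell, Fenby}: 18 + 65 = 83
  {Cedar, Ridge} + {Ivy, Orwell, Fenby}: 42 + 51 = 93
  … (15 splits in total)
Best: vehicle 1 Hadley → Ivy → Hadley = 6; vehicle 2 Hadley → Ridge → Cedar → Fenby → Orwell → Hadley = 65; combined 71.

71 km — the smallest possible combined total.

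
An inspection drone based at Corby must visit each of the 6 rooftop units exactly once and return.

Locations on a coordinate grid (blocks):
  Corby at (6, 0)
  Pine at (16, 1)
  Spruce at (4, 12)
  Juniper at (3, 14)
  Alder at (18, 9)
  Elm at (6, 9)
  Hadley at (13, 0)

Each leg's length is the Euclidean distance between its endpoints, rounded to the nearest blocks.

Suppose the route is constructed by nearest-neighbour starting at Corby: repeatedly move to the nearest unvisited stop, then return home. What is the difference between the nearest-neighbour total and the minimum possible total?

From Corby: Hadley=7, Elm=9, Pine=10, Spruce=12, Juniper=14, Alder=15 → choose Hadley (7).
From Hadley: Pine=3, Alder=10, Elm=11, Spruce=15, Juniper=17 → choose Pine (3).
From Pine: Alder=8, Elm=13, Spruce=16, Juniper=18 → choose Alder (8).
From Alder: Elm=12, Spruce=14, Juniper=16 → choose Elm (12).
From Elm: Spruce=4, Juniper=6 → choose Spruce (4).
From Spruce: Juniper=2 → choose Juniper (2).
NN route Corby → Hadley → Pine → Alder → Elm → Spruce → Juniper → Corby costs 50.
Optimal: Corby → Elm → Spruce → Juniper → Alder → Pine → Hadley → Corby costs 49 (by enumerating all 360 distinct tours).
Excess = 50 − 49 = 1.

Excess over optimum: 1 blocks.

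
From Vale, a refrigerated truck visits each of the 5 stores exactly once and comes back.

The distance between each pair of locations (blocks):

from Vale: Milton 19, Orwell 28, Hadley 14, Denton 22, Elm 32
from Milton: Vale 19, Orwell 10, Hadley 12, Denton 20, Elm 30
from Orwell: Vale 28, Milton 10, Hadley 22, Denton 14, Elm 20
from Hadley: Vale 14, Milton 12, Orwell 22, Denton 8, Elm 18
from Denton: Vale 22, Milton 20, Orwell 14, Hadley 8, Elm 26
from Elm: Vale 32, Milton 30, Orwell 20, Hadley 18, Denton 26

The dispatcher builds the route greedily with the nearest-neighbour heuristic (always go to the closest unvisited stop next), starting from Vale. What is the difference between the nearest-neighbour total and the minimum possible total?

Excess over optimum: 11 blocks.

Vale: Hadley=14, Milton=19, Denton=22, Orwell=28, Elm=32 ⇒ Hadley
Hadley: Denton=8, Milton=12, Elm=18, Orwell=22 ⇒ Denton
Denton: Orwell=14, Milton=20, Elm=26 ⇒ Orwell
Orwell: Milton=10, Elm=20 ⇒ Milton
Milton: Elm=30 ⇒ Elm
NN route Vale → Hadley → Denton → Orwell → Milton → Elm → Vale costs 108.
Optimal: Vale → Milton → Orwell → Elm → Hadley → Denton → Vale costs 97 (by enumerating all 60 distinct tours).
Excess = 108 − 97 = 11.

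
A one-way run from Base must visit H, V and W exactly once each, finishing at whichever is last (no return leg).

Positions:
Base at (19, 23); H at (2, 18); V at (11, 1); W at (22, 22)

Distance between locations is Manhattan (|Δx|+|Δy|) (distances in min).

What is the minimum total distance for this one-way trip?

Shortest open route: 54 min.

There are 3! = 6 possible orderings.
Base → H → V → W: 22+26+32 = 80
Base → H → W → V: 22+24+32 = 78
Base → V → H → W: 30+26+24 = 80
Base → V → W → H: 30+32+24 = 86
Base → W → H → V: 4+24+26 = 54
Base → W → V → H: 4+32+26 = 62
The minimum is 54.
One shortest path: Base → W → H → V.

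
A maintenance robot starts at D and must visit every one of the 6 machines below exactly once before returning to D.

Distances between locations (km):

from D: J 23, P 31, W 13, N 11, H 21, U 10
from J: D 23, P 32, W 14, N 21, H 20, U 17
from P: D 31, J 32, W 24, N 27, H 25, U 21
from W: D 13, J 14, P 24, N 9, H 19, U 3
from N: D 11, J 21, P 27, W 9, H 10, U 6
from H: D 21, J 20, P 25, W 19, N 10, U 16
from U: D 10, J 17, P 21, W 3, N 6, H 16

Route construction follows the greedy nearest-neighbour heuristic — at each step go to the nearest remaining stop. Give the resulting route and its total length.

Nearest-neighbour total = 115 km; route D → U → W → N → H → J → P → D.

From D: distances to unvisited — U=10, N=11, W=13, H=21, J=23, P=31. Nearest is U (10).
From U: distances to unvisited — W=3, N=6, H=16, J=17, P=21. Nearest is W (3).
From W: distances to unvisited — N=9, J=14, H=19, P=24. Nearest is N (9).
From N: distances to unvisited — H=10, J=21, P=27. Nearest is H (10).
From H: distances to unvisited — J=20, P=25. Nearest is J (20).
From J: distances to unvisited — P=32. Nearest is P (32).
Return P→D: 31.
Total = 10 + 3 + 9 + 10 + 20 + 32 + 31 = 115.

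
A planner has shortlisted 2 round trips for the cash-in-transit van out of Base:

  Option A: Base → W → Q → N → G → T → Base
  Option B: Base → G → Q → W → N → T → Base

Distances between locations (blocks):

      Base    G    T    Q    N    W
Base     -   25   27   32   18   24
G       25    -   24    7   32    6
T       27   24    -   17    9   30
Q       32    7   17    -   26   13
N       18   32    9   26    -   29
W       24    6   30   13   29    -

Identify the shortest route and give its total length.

110 blocks — Option B is the shortest.

Option A: 24 + 13 + 26 + 32 + 24 + 27 = 146
Option B: 25 + 7 + 13 + 29 + 9 + 27 = 110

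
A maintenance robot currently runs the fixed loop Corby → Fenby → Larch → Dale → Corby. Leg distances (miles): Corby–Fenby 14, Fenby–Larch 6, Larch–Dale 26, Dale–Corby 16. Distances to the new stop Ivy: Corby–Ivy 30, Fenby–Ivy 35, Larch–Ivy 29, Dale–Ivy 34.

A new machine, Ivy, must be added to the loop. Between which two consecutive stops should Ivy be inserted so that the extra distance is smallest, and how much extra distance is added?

Insertion cost between consecutive stops i–j is d(i,Ivy) + d(Ivy,j) − d(i,j):
  between Corby and Fenby: 30 + 35 − 14 = 51
  between Fenby and Larch: 35 + 29 − 6 = 58
  between Larch and Dale: 29 + 34 − 26 = 37
  between Dale and Corby: 34 + 30 − 16 = 48
Cheapest insertion is between Larch and Dale, adding 37.
New total = 62 + 37 = 99.

+37 miles — insert Ivy between Larch and Dale.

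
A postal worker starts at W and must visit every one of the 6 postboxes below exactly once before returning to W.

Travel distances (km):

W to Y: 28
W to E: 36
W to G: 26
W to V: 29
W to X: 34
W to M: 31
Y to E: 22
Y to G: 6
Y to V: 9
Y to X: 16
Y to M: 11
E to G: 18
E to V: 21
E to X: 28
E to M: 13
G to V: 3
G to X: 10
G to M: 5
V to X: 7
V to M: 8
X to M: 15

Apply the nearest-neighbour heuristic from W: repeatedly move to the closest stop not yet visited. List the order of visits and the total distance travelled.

Nearest-neighbour total = 120 km; route W → G → V → X → M → Y → E → W.

From W: distances to unvisited — G=26, Y=28, V=29, M=31, X=34, E=36. Nearest is G (26).
From G: distances to unvisited — V=3, M=5, Y=6, X=10, E=18. Nearest is V (3).
From V: distances to unvisited — X=7, M=8, Y=9, E=21. Nearest is X (7).
From X: distances to unvisited — M=15, Y=16, E=28. Nearest is M (15).
From M: distances to unvisited — Y=11, E=13. Nearest is Y (11).
From Y: distances to unvisited — E=22. Nearest is E (22).
Return E→W: 36.
Total = 26 + 3 + 7 + 15 + 11 + 22 + 36 = 120.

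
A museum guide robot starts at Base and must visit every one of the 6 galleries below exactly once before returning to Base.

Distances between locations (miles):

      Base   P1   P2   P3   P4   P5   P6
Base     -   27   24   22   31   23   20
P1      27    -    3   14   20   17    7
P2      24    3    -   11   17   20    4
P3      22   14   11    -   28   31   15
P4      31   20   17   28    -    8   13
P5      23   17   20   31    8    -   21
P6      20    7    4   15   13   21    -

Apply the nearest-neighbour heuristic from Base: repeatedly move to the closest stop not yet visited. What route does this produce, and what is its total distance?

At Base the remaining stops are P6 20, P3 22, P5 23, P2 24, P1 27, P4 31; go to P6.
At P6 the remaining stops are P2 4, P1 7, P4 13, P3 15, P5 21; go to P2.
At P2 the remaining stops are P1 3, P3 11, P4 17, P5 20; go to P1.
At P1 the remaining stops are P3 14, P5 17, P4 20; go to P3.
At P3 the remaining stops are P4 28, P5 31; go to P4.
At P4 the remaining stops are P5 8; go to P5.
Return P5→Base: 23.
Total = 20 + 4 + 3 + 14 + 28 + 8 + 23 = 100.

Total distance 100 miles via the nearest-neighbour route Base → P6 → P2 → P1 → P3 → P4 → P5 → Base.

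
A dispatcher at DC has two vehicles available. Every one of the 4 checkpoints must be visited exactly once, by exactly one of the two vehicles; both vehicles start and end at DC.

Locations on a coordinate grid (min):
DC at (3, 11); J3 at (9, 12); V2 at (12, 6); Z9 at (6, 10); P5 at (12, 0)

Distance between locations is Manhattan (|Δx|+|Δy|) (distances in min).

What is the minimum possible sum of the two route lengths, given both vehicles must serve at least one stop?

Minimum combined distance: 50 min.

Try each way of splitting the stops between the two vehicles (each non-empty) and, for each split, find the best tour for each vehicle:
  {J3} + {V2, Z9, P5}: 14 + 40 = 54
  {V2} + {J3, Z9, P5}: 28 + 42 = 70
  {J3, V2} + {Z9, P5}: 30 + 40 = 70
  {Z9} + {J3, V2, P5}: 8 + 42 = 50
  {J3, Z9} + {V2, P5}: 16 + 40 = 56
  {V2, Z9} + {J3, P5}: 28 + 42 = 70
  … (7 splits in total)
Best: vehicle 1 DC → Z9 → DC = 8; vehicle 2 DC → J3 → V2 → P5 → DC = 42; combined 50.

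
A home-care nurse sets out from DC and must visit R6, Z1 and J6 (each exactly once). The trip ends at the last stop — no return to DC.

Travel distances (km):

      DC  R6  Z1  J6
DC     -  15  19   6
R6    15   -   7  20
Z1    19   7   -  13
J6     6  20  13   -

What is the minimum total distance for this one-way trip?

There are 3! = 6 possible orderings.
DC→R6→Z1→J6: 15+7+13 = 35
DC→R6→J6→Z1: 15+20+13 = 48
DC→Z1→R6→J6: 19+7+20 = 46
DC→Z1→J6→R6: 19+13+20 = 52
DC→J6→R6→Z1: 6+20+7 = 33
DC→J6→Z1→R6: 6+13+7 = 26
The minimum is 26.
One shortest path: DC → J6 → Z1 → R6.

Shortest open route: 26 km.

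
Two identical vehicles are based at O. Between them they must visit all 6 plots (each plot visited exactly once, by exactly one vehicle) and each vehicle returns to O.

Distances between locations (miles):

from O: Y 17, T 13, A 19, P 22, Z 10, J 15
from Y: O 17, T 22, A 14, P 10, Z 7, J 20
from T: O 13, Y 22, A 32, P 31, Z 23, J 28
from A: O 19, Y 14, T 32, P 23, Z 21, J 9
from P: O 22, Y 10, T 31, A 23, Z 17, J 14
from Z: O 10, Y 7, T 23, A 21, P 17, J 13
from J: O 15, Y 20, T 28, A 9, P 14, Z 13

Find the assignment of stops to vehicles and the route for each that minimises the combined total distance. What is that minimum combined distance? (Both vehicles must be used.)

95 miles — the smallest possible combined total.

There are 2^5 − 1 = 31 ways to divide the 6 stops into two non-empty groups. For each, the best each vehicle can do is its own shortest tour through its group:
  {Y} + {T, A, P, Z, J}: 34 + 95 = 129
  {T} + {Y, A, P, Z, J}: 26 + 69 = 95
  {Y, T} + {A, P, Z, J}: 52 + 69 = 121
  {A} + {Y, T, P, Z, J}: 38 + 82 = 120
  {Y, A} + {T, P, Z, J}: 50 + 81 = 131
  {T, A} + {Y, P, Z, J}: 64 + 56 = 120
  … (31 splits in total)
Best: vehicle 1 O → T → O = 26; vehicle 2 O → A → J → P → Y → Z → O = 69; combined 95.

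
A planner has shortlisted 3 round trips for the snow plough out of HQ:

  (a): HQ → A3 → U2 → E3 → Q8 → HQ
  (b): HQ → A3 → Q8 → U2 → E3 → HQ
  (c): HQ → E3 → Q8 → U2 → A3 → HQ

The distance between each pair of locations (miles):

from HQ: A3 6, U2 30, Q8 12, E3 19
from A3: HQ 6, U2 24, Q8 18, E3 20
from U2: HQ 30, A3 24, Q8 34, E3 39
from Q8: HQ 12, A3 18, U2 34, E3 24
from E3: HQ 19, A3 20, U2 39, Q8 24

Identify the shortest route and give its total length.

105 miles — (a) is the shortest.

(a): 6 + 24 + 39 + 24 + 12 = 105
(b): 6 + 18 + 34 + 39 + 19 = 116
(c): 19 + 24 + 34 + 24 + 6 = 107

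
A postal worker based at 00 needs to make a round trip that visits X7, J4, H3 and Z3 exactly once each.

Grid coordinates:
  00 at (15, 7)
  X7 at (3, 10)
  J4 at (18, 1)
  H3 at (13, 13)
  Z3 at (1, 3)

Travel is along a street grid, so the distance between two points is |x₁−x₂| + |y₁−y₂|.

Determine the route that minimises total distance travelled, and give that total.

58 — the shortest possible round trip.

There are 12 distinct closed tours to check (reversals are equivalent).
00 - X7 - J4 - H3 - Z3 - 00: 15+24+17+22+18 = 96
00 - X7 - J4 - Z3 - H3 - 00: 15+24+19+22+8 = 88
00 - X7 - H3 - J4 - Z3 - 00: 15+13+17+19+18 = 82
00 - X7 - H3 - Z3 - J4 - 00: 15+13+22+19+9 = 78
00 - X7 - Z3 - J4 - H3 - 00: 15+9+19+17+8 = 68
00 - X7 - Z3 - H3 - J4 - 00: 15+9+22+17+9 = 72
00 - J4 - X7 - H3 - Z3 - 00: 9+24+13+22+18 = 86
00 - J4 - X7 - Z3 - H3 - 00: 9+24+9+22+8 = 72
00 - J4 - H3 - X7 - Z3 - 00: 9+17+13+9+18 = 66
00 - J4 - Z3 - X7 - H3 - 00: 9+19+9+13+8 = 58
00 - H3 - X7 - J4 - Z3 - 00: 8+13+24+19+18 = 82
00 - H3 - J4 - X7 - Z3 - 00: 8+17+24+9+18 = 76
The minimum is 58.
One optimal route: 00 → J4 → Z3 → X7 → H3 → 00 (or its reverse).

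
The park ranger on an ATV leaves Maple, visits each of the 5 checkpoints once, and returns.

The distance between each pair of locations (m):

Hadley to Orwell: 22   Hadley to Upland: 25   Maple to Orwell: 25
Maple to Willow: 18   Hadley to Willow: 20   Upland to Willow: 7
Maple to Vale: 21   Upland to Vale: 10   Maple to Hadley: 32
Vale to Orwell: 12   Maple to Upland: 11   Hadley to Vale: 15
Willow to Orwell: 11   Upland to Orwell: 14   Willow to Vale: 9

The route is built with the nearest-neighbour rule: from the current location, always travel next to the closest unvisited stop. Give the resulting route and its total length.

Total distance 93 m via the nearest-neighbour route Maple → Upland → Willow → Vale → Orwell → Hadley → Maple.

At Maple the remaining stops are Upland 11, Willow 18, Vale 21, Orwell 25, Hadley 32; go to Upland.
At Upland the remaining stops are Willow 7, Vale 10, Orwell 14, Hadley 25; go to Willow.
At Willow the remaining stops are Vale 9, Orwell 11, Hadley 20; go to Vale.
At Vale the remaining stops are Orwell 12, Hadley 15; go to Orwell.
At Orwell the remaining stops are Hadley 22; go to Hadley.
Return Hadley→Maple: 32.
Total = 11 + 7 + 9 + 12 + 22 + 32 = 93.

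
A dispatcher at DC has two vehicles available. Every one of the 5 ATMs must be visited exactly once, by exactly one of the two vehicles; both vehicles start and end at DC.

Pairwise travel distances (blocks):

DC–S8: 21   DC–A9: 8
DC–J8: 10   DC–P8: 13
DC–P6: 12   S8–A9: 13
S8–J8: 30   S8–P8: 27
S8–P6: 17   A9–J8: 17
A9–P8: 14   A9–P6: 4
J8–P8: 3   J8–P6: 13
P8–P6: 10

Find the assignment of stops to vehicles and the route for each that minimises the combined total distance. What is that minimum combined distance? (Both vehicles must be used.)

There are 2^4 − 1 = 15 ways to divide the 5 stops into two non-empty groups. For each, the best each vehicle can do is its own shortest tour through its group:
  {S8} + {A9, J8, P8, P6}: 42 + 35 = 77
  {A9} + {S8, J8, P8, P6}: 16 + 61 = 77
  {S8, A9} + {J8, P8, P6}: 42 + 35 = 77
  {J8} + {S8, A9, P8, P6}: 20 + 61 = 81
  {S8, J8} + {A9, P8, P6}: 61 + 35 = 96
  {A9, J8} + {S8, P8, P6}: 35 + 61 = 96
  … (15 splits in total)
  {J8, P8} + {S8, A9, P6}: 26 + 50 = 76  ← best
Best: vehicle 1 DC → J8 → P8 → DC = 26; vehicle 2 DC → S8 → A9 → P6 → DC = 50; combined 76.

76 blocks — the smallest possible combined total.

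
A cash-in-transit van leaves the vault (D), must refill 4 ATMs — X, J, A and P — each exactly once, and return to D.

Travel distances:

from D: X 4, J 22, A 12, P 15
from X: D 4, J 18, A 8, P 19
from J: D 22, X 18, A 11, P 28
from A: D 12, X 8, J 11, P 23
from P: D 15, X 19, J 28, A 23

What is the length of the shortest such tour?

With 4 stops there are 4!/2 = 12 distinct round trips (a route and its reverse cost the same).
D - X - J - A - P - D: 4+18+11+23+15 = 71
D - X - J - P - A - D: 4+18+28+23+12 = 85
D - X - A - J - P - D: 4+8+11+28+15 = 66
D - X - A - P - J - D: 4+8+23+28+22 = 85
D - X - P - J - A - D: 4+19+28+11+12 = 74
D - X - P - A - J - D: 4+19+23+11+22 = 79
D - J - X - A - P - D: 22+18+8+23+15 = 86
D - J - X - P - A - D: 22+18+19+23+12 = 94
D - J - A - X - P - D: 22+11+8+19+15 = 75
D - J - P - X - A - D: 22+28+19+8+12 = 89
D - A - X - J - P - D: 12+8+18+28+15 = 81
D - A - J - X - P - D: 12+11+18+19+15 = 75
The minimum is 66.
One optimal route: D → X → A → J → P → D (or its reverse).

Shortest round trip = 66.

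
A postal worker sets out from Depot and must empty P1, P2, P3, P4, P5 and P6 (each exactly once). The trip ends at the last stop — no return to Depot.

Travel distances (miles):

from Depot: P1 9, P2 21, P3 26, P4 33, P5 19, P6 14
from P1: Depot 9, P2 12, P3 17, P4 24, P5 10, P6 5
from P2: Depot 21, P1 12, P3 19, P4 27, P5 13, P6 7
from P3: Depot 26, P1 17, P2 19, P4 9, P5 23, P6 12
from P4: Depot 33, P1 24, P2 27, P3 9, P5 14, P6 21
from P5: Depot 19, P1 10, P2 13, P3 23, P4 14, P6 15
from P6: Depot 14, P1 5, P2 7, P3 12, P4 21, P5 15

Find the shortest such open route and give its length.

57 miles — the minimum one-way total.

There are 6! = 720 possible orderings.
Depot→P1→P2→P3→P4→P5→P6: 9+12+19+9+14+15 = 78
Depot→P1→P2→P3→P4→P6→P5: 9+12+19+9+21+15 = 85
Depot→P1→P2→P3→P5→P4→P6: 9+12+19+23+14+21 = 98
Depot→P1→P2→P3→P5→P6→P4: 9+12+19+23+15+21 = 99
Depot→P1→P2→P3→P6→P4→P5: 9+12+19+12+21+14 = 87
Depot→P1→P2→P3→P6→P5→P4: 9+12+19+12+15+14 = 81
Depot→P1→P2→P4→P3→P5→P6: 9+12+27+9+23+15 = 95
Depot→P1→P2→P4→P3→P6→P5: 9+12+27+9+12+15 = 84
… (712 more)
Depot→P1→P6→P2→P5→P4→P3: 9+5+7+13+14+9 = 57  ← best
The minimum is 57.
One shortest path: Depot → P1 → P6 → P2 → P5 → P4 → P3.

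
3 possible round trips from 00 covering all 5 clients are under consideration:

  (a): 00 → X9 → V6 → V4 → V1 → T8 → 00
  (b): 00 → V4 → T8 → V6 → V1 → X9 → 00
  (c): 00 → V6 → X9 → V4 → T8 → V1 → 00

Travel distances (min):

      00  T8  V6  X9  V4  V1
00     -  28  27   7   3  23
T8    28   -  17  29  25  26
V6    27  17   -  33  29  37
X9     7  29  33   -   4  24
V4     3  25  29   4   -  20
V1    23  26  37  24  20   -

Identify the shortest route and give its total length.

(a): 7 + 33 + 29 + 20 + 26 + 28 = 143
(b): 3 + 25 + 17 + 37 + 24 + 7 = 113
(c): 27 + 33 + 4 + 25 + 26 + 23 = 138

Shortest is (b), total 113 min.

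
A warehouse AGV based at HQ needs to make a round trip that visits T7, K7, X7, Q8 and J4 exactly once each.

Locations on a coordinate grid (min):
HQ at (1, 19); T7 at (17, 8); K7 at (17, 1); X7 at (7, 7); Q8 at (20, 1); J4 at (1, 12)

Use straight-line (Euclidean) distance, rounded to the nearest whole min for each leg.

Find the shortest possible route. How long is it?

HQ → T7 → K7 → X7 → Q8 → J4 → HQ: 19+7+12+14+22+7 = 81
HQ → T7 → K7 → X7 → J4 → Q8 → HQ: 19+7+12+8+22+26 = 94
HQ → T7 → K7 → Q8 → X7 → J4 → HQ: 19+7+3+14+8+7 = 58
HQ → T7 → K7 → Q8 → J4 → X7 → HQ: 19+7+3+22+8+13 = 72
HQ → T7 → K7 → J4 → X7 → Q8 → HQ: 19+7+19+8+14+26 = 93
HQ → T7 → K7 → J4 → Q8 → X7 → HQ: 19+7+19+22+14+13 = 94
HQ → T7 → X7 → K7 → Q8 → J4 → HQ: 19+10+12+3+22+7 = 73
HQ → T7 → X7 → K7 → J4 → Q8 → HQ: 19+10+12+19+22+26 = 108
HQ → T7 → X7 → Q8 → K7 → J4 → HQ: 19+10+14+3+19+7 = 72
HQ → T7 → X7 → Q8 → J4 → K7 → HQ: 19+10+14+22+19+24 = 108
HQ → T7 → X7 → J4 → K7 → Q8 → HQ: 19+10+8+19+3+26 = 85
HQ → T7 → X7 → J4 → Q8 → K7 → HQ: 19+10+8+22+3+24 = 86
HQ → T7 → Q8 → K7 → X7 → J4 → HQ: 19+8+3+12+8+7 = 57
HQ → T7 → Q8 → K7 → J4 → X7 → HQ: 19+8+3+19+8+13 = 70
… (46 more)
The minimum is 57.
One optimal route: HQ → T7 → Q8 → K7 → X7 → J4 → HQ (or its reverse).

Minimum total distance: 57 min.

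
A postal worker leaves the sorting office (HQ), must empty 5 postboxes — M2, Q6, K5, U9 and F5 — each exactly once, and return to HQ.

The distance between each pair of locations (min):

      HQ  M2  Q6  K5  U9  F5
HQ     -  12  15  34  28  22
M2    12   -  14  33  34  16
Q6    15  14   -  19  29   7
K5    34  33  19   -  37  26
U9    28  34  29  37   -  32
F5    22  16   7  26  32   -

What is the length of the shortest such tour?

Shortest round trip = 119 min.

There are 60 distinct closed tours to check (reversals are equivalent).
HQ → M2 → Q6 → K5 → U9 → F5 → HQ: 12+14+19+37+32+22 = 136
HQ → M2 → Q6 → K5 → F5 → U9 → HQ: 12+14+19+26+32+28 = 131
HQ → M2 → Q6 → U9 → K5 → F5 → HQ: 12+14+29+37+26+22 = 140
HQ → M2 → Q6 → U9 → F5 → K5 → HQ: 12+14+29+32+26+34 = 147
HQ → M2 → Q6 → F5 → K5 → U9 → HQ: 12+14+7+26+37+28 = 124
HQ → M2 → Q6 → F5 → U9 → K5 → HQ: 12+14+7+32+37+34 = 136
HQ → M2 → K5 → Q6 → U9 → F5 → HQ: 12+33+19+29+32+22 = 147
HQ → M2 → K5 → Q6 → F5 → U9 → HQ: 12+33+19+7+32+28 = 131
HQ → M2 → K5 → U9 → Q6 → F5 → HQ: 12+33+37+29+7+22 = 140
HQ → M2 → K5 → U9 → F5 → Q6 → HQ: 12+33+37+32+7+15 = 136
HQ → M2 → K5 → F5 → Q6 → U9 → HQ: 12+33+26+7+29+28 = 135
HQ → M2 → K5 → F5 → U9 → Q6 → HQ: 12+33+26+32+29+15 = 147
HQ → M2 → U9 → Q6 → K5 → F5 → HQ: 12+34+29+19+26+22 = 142
HQ → M2 → U9 → Q6 → F5 → K5 → HQ: 12+34+29+7+26+34 = 142
… (46 more)
HQ → M2 → F5 → Q6 → K5 → U9 → HQ: 12+16+7+19+37+28 = 119  ← best
The minimum is 119.
One optimal route: HQ → M2 → F5 → Q6 → K5 → U9 → HQ (or its reverse).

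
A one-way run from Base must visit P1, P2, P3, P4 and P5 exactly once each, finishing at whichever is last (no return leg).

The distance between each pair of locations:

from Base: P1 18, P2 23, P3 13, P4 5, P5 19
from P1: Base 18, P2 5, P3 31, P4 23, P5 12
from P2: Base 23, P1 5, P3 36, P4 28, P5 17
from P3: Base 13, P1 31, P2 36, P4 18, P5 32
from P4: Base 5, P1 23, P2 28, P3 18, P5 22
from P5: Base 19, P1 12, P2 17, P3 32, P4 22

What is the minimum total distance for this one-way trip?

Shortest open route: 70.

There are 5! = 120 possible orderings.
Base - P1 - P2 - P3 - P4 - P5: 18+5+36+18+22 = 99
Base - P1 - P2 - P3 - P5 - P4: 18+5+36+32+22 = 113
Base - P1 - P2 - P4 - P3 - P5: 18+5+28+18+32 = 101
Base - P1 - P2 - P4 - P5 - P3: 18+5+28+22+32 = 105
Base - P1 - P2 - P5 - P3 - P4: 18+5+17+32+18 = 90
Base - P1 - P2 - P5 - P4 - P3: 18+5+17+22+18 = 80
Base - P1 - P3 - P2 - P4 - P5: 18+31+36+28+22 = 135
Base - P1 - P3 - P2 - P5 - P4: 18+31+36+17+22 = 124
Base - P1 - P3 - P4 - P2 - P5: 18+31+18+28+17 = 112
Base - P1 - P3 - P4 - P5 - P2: 18+31+18+22+17 = 106
Base - P1 - P3 - P5 - P2 - P4: 18+31+32+17+28 = 126
Base - P1 - P3 - P5 - P4 - P2: 18+31+32+22+28 = 131
Base - P1 - P4 - P2 - P3 - P5: 18+23+28+36+32 = 137
Base - P1 - P4 - P2 - P5 - P3: 18+23+28+17+32 = 118
… (106 more)
Base - P3 - P4 - P5 - P1 - P2: 13+18+22+12+5 = 70  ← best
The minimum is 70.
One shortest path: Base → P3 → P4 → P5 → P1 → P2.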